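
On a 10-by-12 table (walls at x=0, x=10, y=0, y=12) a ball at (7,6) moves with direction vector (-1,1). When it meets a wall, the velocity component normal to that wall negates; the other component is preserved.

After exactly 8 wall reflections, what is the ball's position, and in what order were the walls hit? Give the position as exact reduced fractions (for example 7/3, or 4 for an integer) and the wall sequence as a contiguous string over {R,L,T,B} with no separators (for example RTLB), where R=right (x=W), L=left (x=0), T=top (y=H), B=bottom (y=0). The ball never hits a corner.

Final position: (5,0)
Wall sequence: TLRBLTRB

1. t=6 → T at (1,12); v=(-1,-1)
2. t=1 → L at (0,11); v=(1,-1)
3. t=10 → R at (10,1); v=(-1,-1)
4. t=1 → B at (9,0); v=(-1,1)
5. t=9 → L at (0,9); v=(1,1)
6. t=3 → T at (3,12); v=(1,-1)
7. t=7 → R at (10,5); v=(-1,-1)
8. t=5 → B at (5,0); v=(-1,1)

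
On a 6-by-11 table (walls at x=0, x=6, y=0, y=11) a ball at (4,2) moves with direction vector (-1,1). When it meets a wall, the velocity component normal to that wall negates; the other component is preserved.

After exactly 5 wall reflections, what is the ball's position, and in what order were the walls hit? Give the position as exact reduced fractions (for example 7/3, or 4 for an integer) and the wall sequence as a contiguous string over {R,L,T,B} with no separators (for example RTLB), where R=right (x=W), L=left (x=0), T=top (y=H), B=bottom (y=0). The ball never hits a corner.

Final position: (4,0)
Wall sequence: LTRLB

1. t=4 → L at (0,6); v=(1,1)
2. t=5 → T at (5,11); v=(1,-1)
3. t=1 → R at (6,10); v=(-1,-1)
4. t=6 → L at (0,4); v=(1,-1)
5. t=4 → B at (4,0); v=(1,1)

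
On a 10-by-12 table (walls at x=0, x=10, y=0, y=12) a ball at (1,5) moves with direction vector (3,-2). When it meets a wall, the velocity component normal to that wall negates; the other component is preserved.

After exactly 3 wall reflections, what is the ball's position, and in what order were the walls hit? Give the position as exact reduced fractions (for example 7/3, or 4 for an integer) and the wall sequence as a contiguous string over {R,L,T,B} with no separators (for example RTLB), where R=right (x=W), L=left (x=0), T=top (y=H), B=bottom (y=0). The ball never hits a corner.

Final position: (0,23/3)
Wall sequence: BRL

1. t=5/2 → B at (17/2,0); v=(3,2)
2. t=1/2 → R at (10,1); v=(-3,2)
3. t=10/3 → L at (0,23/3); v=(3,2)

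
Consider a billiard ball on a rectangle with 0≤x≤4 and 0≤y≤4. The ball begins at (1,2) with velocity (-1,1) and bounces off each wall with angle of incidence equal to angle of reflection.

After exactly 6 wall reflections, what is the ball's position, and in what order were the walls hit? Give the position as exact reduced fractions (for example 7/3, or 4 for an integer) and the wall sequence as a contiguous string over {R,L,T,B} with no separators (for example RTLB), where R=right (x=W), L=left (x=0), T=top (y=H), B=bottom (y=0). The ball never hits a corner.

1. t=1 → L at (0,3); v=(1,1)
2. t=1 → T at (1,4); v=(1,-1)
3. t=3 → R at (4,1); v=(-1,-1)
4. t=1 → B at (3,0); v=(-1,1)
5. t=3 → L at (0,3); v=(1,1)
6. t=1 → T at (1,4); v=(1,-1)

Final position: (1,4)
Wall sequence: LTRBLT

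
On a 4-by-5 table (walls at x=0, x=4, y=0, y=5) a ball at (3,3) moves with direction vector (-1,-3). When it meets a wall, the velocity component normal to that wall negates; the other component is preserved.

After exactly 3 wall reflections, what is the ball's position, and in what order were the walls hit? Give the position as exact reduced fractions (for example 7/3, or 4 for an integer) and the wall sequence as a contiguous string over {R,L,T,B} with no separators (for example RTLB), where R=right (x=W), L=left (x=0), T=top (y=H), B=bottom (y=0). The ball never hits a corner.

Final position: (0,4)
Wall sequence: BTL

1. t=1 → B at (2,0); v=(-1,3)
2. t=5/3 → T at (1/3,5); v=(-1,-3)
3. t=1/3 → L at (0,4); v=(1,-3)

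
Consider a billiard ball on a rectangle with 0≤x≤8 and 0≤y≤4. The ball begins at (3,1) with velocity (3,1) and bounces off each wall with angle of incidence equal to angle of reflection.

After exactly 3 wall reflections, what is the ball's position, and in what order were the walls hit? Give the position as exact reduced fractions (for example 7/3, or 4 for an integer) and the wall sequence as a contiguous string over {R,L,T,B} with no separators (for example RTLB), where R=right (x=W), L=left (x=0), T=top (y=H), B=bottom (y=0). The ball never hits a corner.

Final position: (0,8/3)
Wall sequence: RTL

1. t=5/3 → R at (8,8/3); v=(-3,1)
2. t=4/3 → T at (4,4); v=(-3,-1)
3. t=4/3 → L at (0,8/3); v=(3,-1)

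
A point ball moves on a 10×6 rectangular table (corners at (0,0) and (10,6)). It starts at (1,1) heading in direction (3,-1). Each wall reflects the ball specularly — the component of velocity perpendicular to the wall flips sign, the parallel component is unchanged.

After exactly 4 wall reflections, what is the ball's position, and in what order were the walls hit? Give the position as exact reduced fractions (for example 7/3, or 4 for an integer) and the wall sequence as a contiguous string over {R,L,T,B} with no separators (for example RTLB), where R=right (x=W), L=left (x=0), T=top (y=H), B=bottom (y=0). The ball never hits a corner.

Final position: (2,6)
Wall sequence: BRLT

1. t=1 → B at (4,0); v=(3,1)
2. t=2 → R at (10,2); v=(-3,1)
3. t=10/3 → L at (0,16/3); v=(3,1)
4. t=2/3 → T at (2,6); v=(3,-1)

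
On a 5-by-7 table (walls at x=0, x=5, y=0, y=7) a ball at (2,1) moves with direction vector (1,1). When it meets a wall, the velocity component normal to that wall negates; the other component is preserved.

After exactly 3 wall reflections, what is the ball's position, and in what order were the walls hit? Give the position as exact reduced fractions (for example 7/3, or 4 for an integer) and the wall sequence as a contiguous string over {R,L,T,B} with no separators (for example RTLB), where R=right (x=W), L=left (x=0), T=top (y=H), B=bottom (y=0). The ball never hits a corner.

Final position: (0,5)
Wall sequence: RTL

1. t=3 → R at (5,4); v=(-1,1)
2. t=3 → T at (2,7); v=(-1,-1)
3. t=2 → L at (0,5); v=(1,-1)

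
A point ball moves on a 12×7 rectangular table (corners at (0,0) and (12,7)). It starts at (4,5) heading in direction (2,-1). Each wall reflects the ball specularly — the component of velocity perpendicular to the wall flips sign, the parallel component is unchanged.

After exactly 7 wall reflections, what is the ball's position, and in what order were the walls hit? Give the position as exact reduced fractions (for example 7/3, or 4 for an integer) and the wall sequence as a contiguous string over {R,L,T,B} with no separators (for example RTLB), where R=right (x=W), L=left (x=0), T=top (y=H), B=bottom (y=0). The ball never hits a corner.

1. t=4 → R at (12,1); v=(-2,-1)
2. t=1 → B at (10,0); v=(-2,1)
3. t=5 → L at (0,5); v=(2,1)
4. t=2 → T at (4,7); v=(2,-1)
5. t=4 → R at (12,3); v=(-2,-1)
6. t=3 → B at (6,0); v=(-2,1)
7. t=3 → L at (0,3); v=(2,1)

Final position: (0,3)
Wall sequence: RBLTRBL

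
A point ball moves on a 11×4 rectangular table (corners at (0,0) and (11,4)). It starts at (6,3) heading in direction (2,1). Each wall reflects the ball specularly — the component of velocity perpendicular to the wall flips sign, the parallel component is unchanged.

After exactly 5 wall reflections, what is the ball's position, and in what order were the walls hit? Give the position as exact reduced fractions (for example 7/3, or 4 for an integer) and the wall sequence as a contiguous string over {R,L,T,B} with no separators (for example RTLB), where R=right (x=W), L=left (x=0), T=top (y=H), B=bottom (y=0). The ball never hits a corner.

1. t=1 → T at (8,4); v=(2,-1)
2. t=3/2 → R at (11,5/2); v=(-2,-1)
3. t=5/2 → B at (6,0); v=(-2,1)
4. t=3 → L at (0,3); v=(2,1)
5. t=1 → T at (2,4); v=(2,-1)

Final position: (2,4)
Wall sequence: TRBLT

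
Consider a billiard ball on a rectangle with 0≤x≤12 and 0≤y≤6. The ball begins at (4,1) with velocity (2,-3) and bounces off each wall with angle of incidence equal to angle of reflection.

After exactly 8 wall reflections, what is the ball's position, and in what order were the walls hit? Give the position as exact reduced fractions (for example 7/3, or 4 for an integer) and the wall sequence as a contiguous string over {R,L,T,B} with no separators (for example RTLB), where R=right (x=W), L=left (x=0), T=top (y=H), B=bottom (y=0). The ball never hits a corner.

1. t=1/3 → B at (14/3,0); v=(2,3)
2. t=2 → T at (26/3,6); v=(2,-3)
3. t=5/3 → R at (12,1); v=(-2,-3)
4. t=1/3 → B at (34/3,0); v=(-2,3)
5. t=2 → T at (22/3,6); v=(-2,-3)
6. t=2 → B at (10/3,0); v=(-2,3)
7. t=5/3 → L at (0,5); v=(2,3)
8. t=1/3 → T at (2/3,6); v=(2,-3)

Final position: (2/3,6)
Wall sequence: BTRBTBLT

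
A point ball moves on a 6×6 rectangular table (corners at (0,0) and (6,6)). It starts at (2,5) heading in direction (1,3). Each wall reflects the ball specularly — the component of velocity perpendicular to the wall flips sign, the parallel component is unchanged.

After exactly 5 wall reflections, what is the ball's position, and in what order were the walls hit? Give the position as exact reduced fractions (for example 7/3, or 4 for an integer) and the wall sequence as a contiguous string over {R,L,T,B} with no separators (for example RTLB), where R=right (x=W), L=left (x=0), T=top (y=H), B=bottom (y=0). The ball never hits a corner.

Final position: (11/3,0)
Wall sequence: TBRTB

1. t=1/3 → T at (7/3,6); v=(1,-3)
2. t=2 → B at (13/3,0); v=(1,3)
3. t=5/3 → R at (6,5); v=(-1,3)
4. t=1/3 → T at (17/3,6); v=(-1,-3)
5. t=2 → B at (11/3,0); v=(-1,3)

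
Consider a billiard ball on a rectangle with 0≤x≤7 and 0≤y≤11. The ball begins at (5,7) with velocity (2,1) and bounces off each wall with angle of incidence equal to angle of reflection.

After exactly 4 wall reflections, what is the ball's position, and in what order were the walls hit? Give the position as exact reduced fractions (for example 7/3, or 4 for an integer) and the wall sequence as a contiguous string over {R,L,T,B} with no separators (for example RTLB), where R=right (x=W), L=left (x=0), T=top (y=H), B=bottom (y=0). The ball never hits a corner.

1. t=1 → R at (7,8); v=(-2,1)
2. t=3 → T at (1,11); v=(-2,-1)
3. t=1/2 → L at (0,21/2); v=(2,-1)
4. t=7/2 → R at (7,7); v=(-2,-1)

Final position: (7,7)
Wall sequence: RTLR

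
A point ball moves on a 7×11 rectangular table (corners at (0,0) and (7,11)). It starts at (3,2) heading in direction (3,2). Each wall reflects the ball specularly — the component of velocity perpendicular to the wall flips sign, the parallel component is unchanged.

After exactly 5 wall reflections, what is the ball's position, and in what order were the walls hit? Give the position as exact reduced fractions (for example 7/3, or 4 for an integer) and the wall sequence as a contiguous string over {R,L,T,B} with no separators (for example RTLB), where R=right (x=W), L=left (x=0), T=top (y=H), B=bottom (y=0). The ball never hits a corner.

Final position: (0,10/3)
Wall sequence: RLTRL

1. t=4/3 → R at (7,14/3); v=(-3,2)
2. t=7/3 → L at (0,28/3); v=(3,2)
3. t=5/6 → T at (5/2,11); v=(3,-2)
4. t=3/2 → R at (7,8); v=(-3,-2)
5. t=7/3 → L at (0,10/3); v=(3,-2)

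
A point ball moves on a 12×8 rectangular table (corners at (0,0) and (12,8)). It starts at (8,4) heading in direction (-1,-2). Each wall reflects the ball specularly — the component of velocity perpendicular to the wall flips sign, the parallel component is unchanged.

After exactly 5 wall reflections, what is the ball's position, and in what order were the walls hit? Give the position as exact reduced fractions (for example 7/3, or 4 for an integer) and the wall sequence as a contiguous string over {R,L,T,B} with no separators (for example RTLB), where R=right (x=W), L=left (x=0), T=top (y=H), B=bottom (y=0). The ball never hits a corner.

Final position: (6,8)
Wall sequence: BTLBT

1. t=2 → B at (6,0); v=(-1,2)
2. t=4 → T at (2,8); v=(-1,-2)
3. t=2 → L at (0,4); v=(1,-2)
4. t=2 → B at (2,0); v=(1,2)
5. t=4 → T at (6,8); v=(1,-2)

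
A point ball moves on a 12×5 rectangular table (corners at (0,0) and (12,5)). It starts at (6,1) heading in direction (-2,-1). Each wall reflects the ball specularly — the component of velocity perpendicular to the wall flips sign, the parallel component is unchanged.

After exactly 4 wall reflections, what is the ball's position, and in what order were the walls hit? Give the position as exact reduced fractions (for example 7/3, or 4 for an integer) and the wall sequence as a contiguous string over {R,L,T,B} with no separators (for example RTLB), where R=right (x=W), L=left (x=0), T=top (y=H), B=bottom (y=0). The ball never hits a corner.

1. t=1 → B at (4,0); v=(-2,1)
2. t=2 → L at (0,2); v=(2,1)
3. t=3 → T at (6,5); v=(2,-1)
4. t=3 → R at (12,2); v=(-2,-1)

Final position: (12,2)
Wall sequence: BLTR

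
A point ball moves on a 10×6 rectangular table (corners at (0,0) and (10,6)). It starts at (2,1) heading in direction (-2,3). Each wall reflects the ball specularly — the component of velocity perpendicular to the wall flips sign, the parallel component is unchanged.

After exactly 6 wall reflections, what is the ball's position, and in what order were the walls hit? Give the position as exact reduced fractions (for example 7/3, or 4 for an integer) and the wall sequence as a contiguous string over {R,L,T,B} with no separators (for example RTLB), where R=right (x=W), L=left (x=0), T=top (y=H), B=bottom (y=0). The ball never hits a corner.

1. t=1 → L at (0,4); v=(2,3)
2. t=2/3 → T at (4/3,6); v=(2,-3)
3. t=2 → B at (16/3,0); v=(2,3)
4. t=2 → T at (28/3,6); v=(2,-3)
5. t=1/3 → R at (10,5); v=(-2,-3)
6. t=5/3 → B at (20/3,0); v=(-2,3)

Final position: (20/3,0)
Wall sequence: LTBTRB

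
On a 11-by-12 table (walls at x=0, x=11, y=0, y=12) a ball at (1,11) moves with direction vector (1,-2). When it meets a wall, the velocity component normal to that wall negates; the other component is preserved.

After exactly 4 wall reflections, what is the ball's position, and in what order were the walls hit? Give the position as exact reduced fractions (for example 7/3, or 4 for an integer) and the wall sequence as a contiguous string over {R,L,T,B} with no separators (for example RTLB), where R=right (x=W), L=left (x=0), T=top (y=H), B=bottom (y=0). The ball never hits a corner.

Final position: (7/2,0)
Wall sequence: BRTB

1. t=11/2 → B at (13/2,0); v=(1,2)
2. t=9/2 → R at (11,9); v=(-1,2)
3. t=3/2 → T at (19/2,12); v=(-1,-2)
4. t=6 → B at (7/2,0); v=(-1,2)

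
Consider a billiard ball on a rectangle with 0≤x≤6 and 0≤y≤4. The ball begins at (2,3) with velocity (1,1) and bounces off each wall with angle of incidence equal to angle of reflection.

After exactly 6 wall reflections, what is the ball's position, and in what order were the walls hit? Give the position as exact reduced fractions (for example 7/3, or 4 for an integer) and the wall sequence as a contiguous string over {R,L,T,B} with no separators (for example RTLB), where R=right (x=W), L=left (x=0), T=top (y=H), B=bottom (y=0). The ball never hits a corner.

Final position: (3,0)
Wall sequence: TRBTLB

1. t=1 → T at (3,4); v=(1,-1)
2. t=3 → R at (6,1); v=(-1,-1)
3. t=1 → B at (5,0); v=(-1,1)
4. t=4 → T at (1,4); v=(-1,-1)
5. t=1 → L at (0,3); v=(1,-1)
6. t=3 → B at (3,0); v=(1,1)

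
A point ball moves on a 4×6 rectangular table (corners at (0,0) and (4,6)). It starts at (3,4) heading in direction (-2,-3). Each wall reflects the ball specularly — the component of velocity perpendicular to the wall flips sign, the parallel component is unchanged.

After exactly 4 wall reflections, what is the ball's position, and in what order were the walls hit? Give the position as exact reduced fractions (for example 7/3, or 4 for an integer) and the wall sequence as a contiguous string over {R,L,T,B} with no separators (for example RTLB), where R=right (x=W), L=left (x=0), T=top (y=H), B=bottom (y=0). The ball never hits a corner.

1. t=4/3 → B at (1/3,0); v=(-2,3)
2. t=1/6 → L at (0,1/2); v=(2,3)
3. t=11/6 → T at (11/3,6); v=(2,-3)
4. t=1/6 → R at (4,11/2); v=(-2,-3)

Final position: (4,11/2)
Wall sequence: BLTR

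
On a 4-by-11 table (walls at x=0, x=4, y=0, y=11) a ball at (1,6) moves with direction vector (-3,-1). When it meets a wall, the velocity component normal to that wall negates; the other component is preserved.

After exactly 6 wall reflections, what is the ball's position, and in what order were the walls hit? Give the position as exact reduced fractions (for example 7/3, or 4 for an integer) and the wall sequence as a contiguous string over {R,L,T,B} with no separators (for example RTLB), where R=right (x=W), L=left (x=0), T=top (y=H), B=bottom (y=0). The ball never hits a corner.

Final position: (1,0)
Wall sequence: LRLRLB

1. t=1/3 → L at (0,17/3); v=(3,-1)
2. t=4/3 → R at (4,13/3); v=(-3,-1)
3. t=4/3 → L at (0,3); v=(3,-1)
4. t=4/3 → R at (4,5/3); v=(-3,-1)
5. t=4/3 → L at (0,1/3); v=(3,-1)
6. t=1/3 → B at (1,0); v=(3,1)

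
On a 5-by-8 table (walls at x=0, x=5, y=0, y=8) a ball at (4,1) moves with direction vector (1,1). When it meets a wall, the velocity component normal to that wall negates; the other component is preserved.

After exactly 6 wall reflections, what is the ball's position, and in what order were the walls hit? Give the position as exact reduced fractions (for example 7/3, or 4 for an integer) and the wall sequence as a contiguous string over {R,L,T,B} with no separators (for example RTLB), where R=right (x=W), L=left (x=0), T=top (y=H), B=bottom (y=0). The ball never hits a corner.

Final position: (0,1)
Wall sequence: RLTRBL

1. t=1 → R at (5,2); v=(-1,1)
2. t=5 → L at (0,7); v=(1,1)
3. t=1 → T at (1,8); v=(1,-1)
4. t=4 → R at (5,4); v=(-1,-1)
5. t=4 → B at (1,0); v=(-1,1)
6. t=1 → L at (0,1); v=(1,1)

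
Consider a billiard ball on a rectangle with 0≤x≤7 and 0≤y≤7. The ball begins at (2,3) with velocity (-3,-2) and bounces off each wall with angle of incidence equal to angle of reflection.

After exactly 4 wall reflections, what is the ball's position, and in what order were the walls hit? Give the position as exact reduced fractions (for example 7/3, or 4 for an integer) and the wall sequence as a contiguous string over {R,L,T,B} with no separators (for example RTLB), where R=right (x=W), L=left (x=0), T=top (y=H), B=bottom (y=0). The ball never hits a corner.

Final position: (1,7)
Wall sequence: LBRT

1. t=2/3 → L at (0,5/3); v=(3,-2)
2. t=5/6 → B at (5/2,0); v=(3,2)
3. t=3/2 → R at (7,3); v=(-3,2)
4. t=2 → T at (1,7); v=(-3,-2)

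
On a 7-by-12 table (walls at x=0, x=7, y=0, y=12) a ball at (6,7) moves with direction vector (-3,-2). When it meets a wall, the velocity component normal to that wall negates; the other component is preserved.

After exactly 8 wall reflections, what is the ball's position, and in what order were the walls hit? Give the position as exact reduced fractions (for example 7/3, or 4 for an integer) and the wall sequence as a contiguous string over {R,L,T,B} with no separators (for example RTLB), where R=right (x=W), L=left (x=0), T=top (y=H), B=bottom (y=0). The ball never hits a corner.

1. t=2 → L at (0,3); v=(3,-2)
2. t=3/2 → B at (9/2,0); v=(3,2)
3. t=5/6 → R at (7,5/3); v=(-3,2)
4. t=7/3 → L at (0,19/3); v=(3,2)
5. t=7/3 → R at (7,11); v=(-3,2)
6. t=1/2 → T at (11/2,12); v=(-3,-2)
7. t=11/6 → L at (0,25/3); v=(3,-2)
8. t=7/3 → R at (7,11/3); v=(-3,-2)

Final position: (7,11/3)
Wall sequence: LBRLRTLR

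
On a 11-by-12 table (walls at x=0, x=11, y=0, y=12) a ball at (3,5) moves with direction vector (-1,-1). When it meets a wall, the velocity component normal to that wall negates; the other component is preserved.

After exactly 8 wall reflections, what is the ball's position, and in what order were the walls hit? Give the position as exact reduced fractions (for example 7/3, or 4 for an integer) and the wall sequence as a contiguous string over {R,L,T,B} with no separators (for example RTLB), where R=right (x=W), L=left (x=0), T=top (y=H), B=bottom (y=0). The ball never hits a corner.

1. t=3 → L at (0,2); v=(1,-1)
2. t=2 → B at (2,0); v=(1,1)
3. t=9 → R at (11,9); v=(-1,1)
4. t=3 → T at (8,12); v=(-1,-1)
5. t=8 → L at (0,4); v=(1,-1)
6. t=4 → B at (4,0); v=(1,1)
7. t=7 → R at (11,7); v=(-1,1)
8. t=5 → T at (6,12); v=(-1,-1)

Final position: (6,12)
Wall sequence: LBRTLBRT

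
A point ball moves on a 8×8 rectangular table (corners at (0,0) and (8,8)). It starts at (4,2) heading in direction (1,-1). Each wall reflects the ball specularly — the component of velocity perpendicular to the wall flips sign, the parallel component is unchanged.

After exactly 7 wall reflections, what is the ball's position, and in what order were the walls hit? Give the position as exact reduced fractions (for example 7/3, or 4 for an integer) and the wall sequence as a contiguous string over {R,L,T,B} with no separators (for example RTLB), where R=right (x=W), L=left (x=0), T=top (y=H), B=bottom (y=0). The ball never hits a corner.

Final position: (2,8)
Wall sequence: BRTLBRT

1. t=2 → B at (6,0); v=(1,1)
2. t=2 → R at (8,2); v=(-1,1)
3. t=6 → T at (2,8); v=(-1,-1)
4. t=2 → L at (0,6); v=(1,-1)
5. t=6 → B at (6,0); v=(1,1)
6. t=2 → R at (8,2); v=(-1,1)
7. t=6 → T at (2,8); v=(-1,-1)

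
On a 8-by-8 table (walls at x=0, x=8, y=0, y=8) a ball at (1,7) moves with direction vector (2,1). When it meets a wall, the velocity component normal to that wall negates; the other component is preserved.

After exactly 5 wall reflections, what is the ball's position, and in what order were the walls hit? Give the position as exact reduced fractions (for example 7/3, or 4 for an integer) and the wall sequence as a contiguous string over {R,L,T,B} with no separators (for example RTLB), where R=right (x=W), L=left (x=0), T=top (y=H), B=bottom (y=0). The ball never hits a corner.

1. t=1 → T at (3,8); v=(2,-1)
2. t=5/2 → R at (8,11/2); v=(-2,-1)
3. t=4 → L at (0,3/2); v=(2,-1)
4. t=3/2 → B at (3,0); v=(2,1)
5. t=5/2 → R at (8,5/2); v=(-2,1)

Final position: (8,5/2)
Wall sequence: TRLBR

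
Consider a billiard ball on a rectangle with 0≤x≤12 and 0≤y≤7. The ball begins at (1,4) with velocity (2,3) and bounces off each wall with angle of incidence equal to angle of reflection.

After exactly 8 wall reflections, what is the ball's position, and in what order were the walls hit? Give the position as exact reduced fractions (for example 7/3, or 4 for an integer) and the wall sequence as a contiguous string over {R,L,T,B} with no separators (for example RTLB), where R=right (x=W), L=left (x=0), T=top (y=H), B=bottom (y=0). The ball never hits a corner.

Final position: (7/3,0)
Wall sequence: TBRTBTLB

1. t=1 → T at (3,7); v=(2,-3)
2. t=7/3 → B at (23/3,0); v=(2,3)
3. t=13/6 → R at (12,13/2); v=(-2,3)
4. t=1/6 → T at (35/3,7); v=(-2,-3)
5. t=7/3 → B at (7,0); v=(-2,3)
6. t=7/3 → T at (7/3,7); v=(-2,-3)
7. t=7/6 → L at (0,7/2); v=(2,-3)
8. t=7/6 → B at (7/3,0); v=(2,3)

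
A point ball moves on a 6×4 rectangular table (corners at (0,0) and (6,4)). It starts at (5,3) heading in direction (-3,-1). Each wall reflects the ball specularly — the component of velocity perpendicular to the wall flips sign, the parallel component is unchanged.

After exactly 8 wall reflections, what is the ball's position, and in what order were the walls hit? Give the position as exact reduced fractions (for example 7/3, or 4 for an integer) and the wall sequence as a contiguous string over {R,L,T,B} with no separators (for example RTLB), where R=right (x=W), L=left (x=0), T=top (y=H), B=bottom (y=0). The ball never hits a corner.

1. t=5/3 → L at (0,4/3); v=(3,-1)
2. t=4/3 → B at (4,0); v=(3,1)
3. t=2/3 → R at (6,2/3); v=(-3,1)
4. t=2 → L at (0,8/3); v=(3,1)
5. t=4/3 → T at (4,4); v=(3,-1)
6. t=2/3 → R at (6,10/3); v=(-3,-1)
7. t=2 → L at (0,4/3); v=(3,-1)
8. t=4/3 → B at (4,0); v=(3,1)

Final position: (4,0)
Wall sequence: LBRLTRLB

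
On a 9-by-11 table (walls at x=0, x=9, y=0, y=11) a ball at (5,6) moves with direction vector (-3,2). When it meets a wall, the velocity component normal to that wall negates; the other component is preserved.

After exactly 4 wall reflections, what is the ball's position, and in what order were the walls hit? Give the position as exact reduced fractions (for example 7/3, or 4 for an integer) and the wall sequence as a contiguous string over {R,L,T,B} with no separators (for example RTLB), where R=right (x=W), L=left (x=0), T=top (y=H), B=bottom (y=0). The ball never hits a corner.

Final position: (0,2/3)
Wall sequence: LTRL

1. t=5/3 → L at (0,28/3); v=(3,2)
2. t=5/6 → T at (5/2,11); v=(3,-2)
3. t=13/6 → R at (9,20/3); v=(-3,-2)
4. t=3 → L at (0,2/3); v=(3,-2)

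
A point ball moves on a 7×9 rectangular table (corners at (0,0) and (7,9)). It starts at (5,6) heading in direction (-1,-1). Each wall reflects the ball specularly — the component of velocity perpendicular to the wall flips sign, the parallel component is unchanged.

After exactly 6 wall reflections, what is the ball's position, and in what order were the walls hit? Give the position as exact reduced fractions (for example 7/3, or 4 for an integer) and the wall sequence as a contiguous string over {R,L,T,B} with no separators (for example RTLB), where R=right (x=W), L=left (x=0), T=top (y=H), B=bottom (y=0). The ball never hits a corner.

Final position: (5,0)
Wall sequence: LBRTLB

1. t=5 → L at (0,1); v=(1,-1)
2. t=1 → B at (1,0); v=(1,1)
3. t=6 → R at (7,6); v=(-1,1)
4. t=3 → T at (4,9); v=(-1,-1)
5. t=4 → L at (0,5); v=(1,-1)
6. t=5 → B at (5,0); v=(1,1)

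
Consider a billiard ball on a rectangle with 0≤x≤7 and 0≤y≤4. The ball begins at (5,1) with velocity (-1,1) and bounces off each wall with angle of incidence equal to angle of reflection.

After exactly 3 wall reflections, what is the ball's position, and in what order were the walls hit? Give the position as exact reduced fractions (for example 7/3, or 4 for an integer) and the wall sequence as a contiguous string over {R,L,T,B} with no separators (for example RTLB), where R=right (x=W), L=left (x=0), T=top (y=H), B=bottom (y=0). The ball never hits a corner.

1. t=3 → T at (2,4); v=(-1,-1)
2. t=2 → L at (0,2); v=(1,-1)
3. t=2 → B at (2,0); v=(1,1)

Final position: (2,0)
Wall sequence: TLB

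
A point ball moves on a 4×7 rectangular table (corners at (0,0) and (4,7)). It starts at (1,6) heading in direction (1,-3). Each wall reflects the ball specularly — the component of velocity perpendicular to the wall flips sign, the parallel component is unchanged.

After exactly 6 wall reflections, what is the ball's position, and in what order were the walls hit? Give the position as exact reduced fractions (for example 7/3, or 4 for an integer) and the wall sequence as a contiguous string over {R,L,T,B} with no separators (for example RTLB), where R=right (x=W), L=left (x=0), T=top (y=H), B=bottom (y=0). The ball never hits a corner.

Final position: (2,7)
Wall sequence: BRTBLT

1. t=2 → B at (3,0); v=(1,3)
2. t=1 → R at (4,3); v=(-1,3)
3. t=4/3 → T at (8/3,7); v=(-1,-3)
4. t=7/3 → B at (1/3,0); v=(-1,3)
5. t=1/3 → L at (0,1); v=(1,3)
6. t=2 → T at (2,7); v=(1,-3)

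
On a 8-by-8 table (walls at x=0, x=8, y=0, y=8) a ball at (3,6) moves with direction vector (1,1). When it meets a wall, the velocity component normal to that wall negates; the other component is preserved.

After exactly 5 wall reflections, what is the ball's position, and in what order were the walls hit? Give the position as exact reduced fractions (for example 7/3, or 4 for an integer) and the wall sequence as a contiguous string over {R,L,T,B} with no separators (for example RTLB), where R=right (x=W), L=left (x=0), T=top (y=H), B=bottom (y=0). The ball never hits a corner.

1. t=2 → T at (5,8); v=(1,-1)
2. t=3 → R at (8,5); v=(-1,-1)
3. t=5 → B at (3,0); v=(-1,1)
4. t=3 → L at (0,3); v=(1,1)
5. t=5 → T at (5,8); v=(1,-1)

Final position: (5,8)
Wall sequence: TRBLT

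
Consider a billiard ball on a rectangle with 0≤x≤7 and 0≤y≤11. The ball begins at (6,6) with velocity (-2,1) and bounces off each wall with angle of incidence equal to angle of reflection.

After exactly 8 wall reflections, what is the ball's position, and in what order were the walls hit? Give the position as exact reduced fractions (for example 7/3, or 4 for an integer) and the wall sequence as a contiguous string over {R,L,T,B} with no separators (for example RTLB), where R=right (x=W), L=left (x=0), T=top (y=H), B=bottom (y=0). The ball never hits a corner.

1. t=3 → L at (0,9); v=(2,1)
2. t=2 → T at (4,11); v=(2,-1)
3. t=3/2 → R at (7,19/2); v=(-2,-1)
4. t=7/2 → L at (0,6); v=(2,-1)
5. t=7/2 → R at (7,5/2); v=(-2,-1)
6. t=5/2 → B at (2,0); v=(-2,1)
7. t=1 → L at (0,1); v=(2,1)
8. t=7/2 → R at (7,9/2); v=(-2,1)

Final position: (7,9/2)
Wall sequence: LTRLRBLR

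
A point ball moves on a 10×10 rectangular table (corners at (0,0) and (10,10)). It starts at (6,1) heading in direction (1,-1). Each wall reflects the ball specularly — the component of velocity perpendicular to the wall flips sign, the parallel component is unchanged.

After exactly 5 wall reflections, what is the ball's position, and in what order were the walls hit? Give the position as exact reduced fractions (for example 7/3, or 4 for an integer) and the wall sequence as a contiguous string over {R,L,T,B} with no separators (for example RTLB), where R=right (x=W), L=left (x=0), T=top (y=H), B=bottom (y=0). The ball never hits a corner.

1. t=1 → B at (7,0); v=(1,1)
2. t=3 → R at (10,3); v=(-1,1)
3. t=7 → T at (3,10); v=(-1,-1)
4. t=3 → L at (0,7); v=(1,-1)
5. t=7 → B at (7,0); v=(1,1)

Final position: (7,0)
Wall sequence: BRTLB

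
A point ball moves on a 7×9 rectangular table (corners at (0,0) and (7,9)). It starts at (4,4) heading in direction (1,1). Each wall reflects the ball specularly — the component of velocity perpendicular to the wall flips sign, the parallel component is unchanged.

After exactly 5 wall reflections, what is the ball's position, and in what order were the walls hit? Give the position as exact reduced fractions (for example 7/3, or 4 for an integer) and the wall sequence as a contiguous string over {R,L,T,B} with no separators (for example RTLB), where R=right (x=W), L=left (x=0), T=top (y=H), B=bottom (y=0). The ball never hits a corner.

1. t=3 → R at (7,7); v=(-1,1)
2. t=2 → T at (5,9); v=(-1,-1)
3. t=5 → L at (0,4); v=(1,-1)
4. t=4 → B at (4,0); v=(1,1)
5. t=3 → R at (7,3); v=(-1,1)

Final position: (7,3)
Wall sequence: RTLBR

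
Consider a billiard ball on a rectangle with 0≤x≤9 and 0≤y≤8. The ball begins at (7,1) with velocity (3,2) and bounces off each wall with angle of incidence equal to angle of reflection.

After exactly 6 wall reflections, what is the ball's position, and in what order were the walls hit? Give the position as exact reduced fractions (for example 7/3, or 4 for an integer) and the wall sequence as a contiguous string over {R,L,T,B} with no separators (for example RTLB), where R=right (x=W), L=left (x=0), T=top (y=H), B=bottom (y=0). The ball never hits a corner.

1. t=2/3 → R at (9,7/3); v=(-3,2)
2. t=17/6 → T at (1/2,8); v=(-3,-2)
3. t=1/6 → L at (0,23/3); v=(3,-2)
4. t=3 → R at (9,5/3); v=(-3,-2)
5. t=5/6 → B at (13/2,0); v=(-3,2)
6. t=13/6 → L at (0,13/3); v=(3,2)

Final position: (0,13/3)
Wall sequence: RTLRBL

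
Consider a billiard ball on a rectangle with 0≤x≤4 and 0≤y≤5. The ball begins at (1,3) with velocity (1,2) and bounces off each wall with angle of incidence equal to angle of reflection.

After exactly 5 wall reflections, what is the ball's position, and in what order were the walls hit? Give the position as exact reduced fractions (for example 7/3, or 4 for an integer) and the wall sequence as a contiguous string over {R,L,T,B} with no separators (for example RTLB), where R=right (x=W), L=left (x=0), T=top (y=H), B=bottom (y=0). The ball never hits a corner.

Final position: (0,3)
Wall sequence: TRBTL

1. t=1 → T at (2,5); v=(1,-2)
2. t=2 → R at (4,1); v=(-1,-2)
3. t=1/2 → B at (7/2,0); v=(-1,2)
4. t=5/2 → T at (1,5); v=(-1,-2)
5. t=1 → L at (0,3); v=(1,-2)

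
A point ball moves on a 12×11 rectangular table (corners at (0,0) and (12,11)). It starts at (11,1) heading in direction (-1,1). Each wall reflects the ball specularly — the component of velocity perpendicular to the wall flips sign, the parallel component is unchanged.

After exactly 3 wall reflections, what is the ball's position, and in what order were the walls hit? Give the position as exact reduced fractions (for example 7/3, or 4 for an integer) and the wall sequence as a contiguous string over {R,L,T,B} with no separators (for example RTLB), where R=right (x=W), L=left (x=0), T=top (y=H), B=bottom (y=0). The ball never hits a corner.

1. t=10 → T at (1,11); v=(-1,-1)
2. t=1 → L at (0,10); v=(1,-1)
3. t=10 → B at (10,0); v=(1,1)

Final position: (10,0)
Wall sequence: TLB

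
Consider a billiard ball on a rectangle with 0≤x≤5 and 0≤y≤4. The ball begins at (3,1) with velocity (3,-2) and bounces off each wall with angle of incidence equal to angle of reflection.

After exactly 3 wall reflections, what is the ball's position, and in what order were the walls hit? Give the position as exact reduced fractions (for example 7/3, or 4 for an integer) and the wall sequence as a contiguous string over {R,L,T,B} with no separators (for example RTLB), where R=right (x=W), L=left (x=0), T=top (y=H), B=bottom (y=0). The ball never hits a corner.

1. t=1/2 → B at (9/2,0); v=(3,2)
2. t=1/6 → R at (5,1/3); v=(-3,2)
3. t=5/3 → L at (0,11/3); v=(3,2)

Final position: (0,11/3)
Wall sequence: BRL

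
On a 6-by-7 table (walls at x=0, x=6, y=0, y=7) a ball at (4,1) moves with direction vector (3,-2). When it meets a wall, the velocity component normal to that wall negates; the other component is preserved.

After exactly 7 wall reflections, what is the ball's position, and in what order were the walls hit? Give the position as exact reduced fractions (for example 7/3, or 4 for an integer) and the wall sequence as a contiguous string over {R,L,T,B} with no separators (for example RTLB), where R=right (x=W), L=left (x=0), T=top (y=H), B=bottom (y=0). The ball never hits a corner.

1. t=1/2 → B at (11/2,0); v=(3,2)
2. t=1/6 → R at (6,1/3); v=(-3,2)
3. t=2 → L at (0,13/3); v=(3,2)
4. t=4/3 → T at (4,7); v=(3,-2)
5. t=2/3 → R at (6,17/3); v=(-3,-2)
6. t=2 → L at (0,5/3); v=(3,-2)
7. t=5/6 → B at (5/2,0); v=(3,2)

Final position: (5/2,0)
Wall sequence: BRLTRLB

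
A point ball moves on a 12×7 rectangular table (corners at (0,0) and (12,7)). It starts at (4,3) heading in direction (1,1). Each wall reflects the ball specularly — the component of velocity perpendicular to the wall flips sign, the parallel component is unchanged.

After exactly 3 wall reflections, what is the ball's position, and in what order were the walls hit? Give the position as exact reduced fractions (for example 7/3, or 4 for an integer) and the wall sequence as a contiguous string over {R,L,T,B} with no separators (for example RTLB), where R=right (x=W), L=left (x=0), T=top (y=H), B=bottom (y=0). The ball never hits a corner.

Final position: (9,0)
Wall sequence: TRB

1. t=4 → T at (8,7); v=(1,-1)
2. t=4 → R at (12,3); v=(-1,-1)
3. t=3 → B at (9,0); v=(-1,1)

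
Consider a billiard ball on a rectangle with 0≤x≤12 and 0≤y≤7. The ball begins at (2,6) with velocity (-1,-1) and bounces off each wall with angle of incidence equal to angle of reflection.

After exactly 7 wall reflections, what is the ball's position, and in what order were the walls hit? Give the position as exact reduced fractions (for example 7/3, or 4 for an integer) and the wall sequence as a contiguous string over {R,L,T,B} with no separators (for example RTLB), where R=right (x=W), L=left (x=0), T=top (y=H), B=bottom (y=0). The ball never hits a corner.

1. t=2 → L at (0,4); v=(1,-1)
2. t=4 → B at (4,0); v=(1,1)
3. t=7 → T at (11,7); v=(1,-1)
4. t=1 → R at (12,6); v=(-1,-1)
5. t=6 → B at (6,0); v=(-1,1)
6. t=6 → L at (0,6); v=(1,1)
7. t=1 → T at (1,7); v=(1,-1)

Final position: (1,7)
Wall sequence: LBTRBLT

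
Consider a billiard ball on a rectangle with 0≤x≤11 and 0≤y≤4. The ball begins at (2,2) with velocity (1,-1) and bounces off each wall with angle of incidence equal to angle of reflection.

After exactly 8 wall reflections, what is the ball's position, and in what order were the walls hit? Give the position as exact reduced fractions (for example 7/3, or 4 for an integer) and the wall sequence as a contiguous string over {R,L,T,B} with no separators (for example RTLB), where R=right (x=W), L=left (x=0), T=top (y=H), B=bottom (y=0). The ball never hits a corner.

Final position: (2,4)
Wall sequence: BTRBTBLT

1. t=2 → B at (4,0); v=(1,1)
2. t=4 → T at (8,4); v=(1,-1)
3. t=3 → R at (11,1); v=(-1,-1)
4. t=1 → B at (10,0); v=(-1,1)
5. t=4 → T at (6,4); v=(-1,-1)
6. t=4 → B at (2,0); v=(-1,1)
7. t=2 → L at (0,2); v=(1,1)
8. t=2 → T at (2,4); v=(1,-1)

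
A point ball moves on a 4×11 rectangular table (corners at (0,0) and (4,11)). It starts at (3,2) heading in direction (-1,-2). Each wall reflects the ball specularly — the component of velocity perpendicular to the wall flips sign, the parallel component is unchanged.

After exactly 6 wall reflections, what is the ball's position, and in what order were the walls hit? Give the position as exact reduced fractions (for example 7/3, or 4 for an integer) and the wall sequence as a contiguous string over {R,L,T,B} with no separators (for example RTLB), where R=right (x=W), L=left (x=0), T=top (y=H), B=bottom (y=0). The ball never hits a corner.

Final position: (1,0)
Wall sequence: BLTRLB

1. t=1 → B at (2,0); v=(-1,2)
2. t=2 → L at (0,4); v=(1,2)
3. t=7/2 → T at (7/2,11); v=(1,-2)
4. t=1/2 → R at (4,10); v=(-1,-2)
5. t=4 → L at (0,2); v=(1,-2)
6. t=1 → B at (1,0); v=(1,2)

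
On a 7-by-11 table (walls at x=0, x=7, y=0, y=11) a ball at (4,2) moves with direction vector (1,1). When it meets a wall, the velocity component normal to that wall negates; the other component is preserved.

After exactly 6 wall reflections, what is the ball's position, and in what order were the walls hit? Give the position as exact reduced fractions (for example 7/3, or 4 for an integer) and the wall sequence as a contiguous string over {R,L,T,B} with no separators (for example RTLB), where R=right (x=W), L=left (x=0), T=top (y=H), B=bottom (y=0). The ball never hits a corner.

Final position: (0,4)
Wall sequence: RTLRBL

1. t=3 → R at (7,5); v=(-1,1)
2. t=6 → T at (1,11); v=(-1,-1)
3. t=1 → L at (0,10); v=(1,-1)
4. t=7 → R at (7,3); v=(-1,-1)
5. t=3 → B at (4,0); v=(-1,1)
6. t=4 → L at (0,4); v=(1,1)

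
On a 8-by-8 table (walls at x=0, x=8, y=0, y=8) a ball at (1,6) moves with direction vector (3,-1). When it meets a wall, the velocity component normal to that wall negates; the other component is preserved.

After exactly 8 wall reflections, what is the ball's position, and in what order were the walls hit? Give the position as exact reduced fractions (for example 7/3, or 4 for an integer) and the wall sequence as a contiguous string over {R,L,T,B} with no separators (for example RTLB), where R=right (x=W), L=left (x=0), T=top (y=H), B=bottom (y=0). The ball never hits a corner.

Final position: (0,19/3)
Wall sequence: RLBRLRTL

1. t=7/3 → R at (8,11/3); v=(-3,-1)
2. t=8/3 → L at (0,1); v=(3,-1)
3. t=1 → B at (3,0); v=(3,1)
4. t=5/3 → R at (8,5/3); v=(-3,1)
5. t=8/3 → L at (0,13/3); v=(3,1)
6. t=8/3 → R at (8,7); v=(-3,1)
7. t=1 → T at (5,8); v=(-3,-1)
8. t=5/3 → L at (0,19/3); v=(3,-1)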